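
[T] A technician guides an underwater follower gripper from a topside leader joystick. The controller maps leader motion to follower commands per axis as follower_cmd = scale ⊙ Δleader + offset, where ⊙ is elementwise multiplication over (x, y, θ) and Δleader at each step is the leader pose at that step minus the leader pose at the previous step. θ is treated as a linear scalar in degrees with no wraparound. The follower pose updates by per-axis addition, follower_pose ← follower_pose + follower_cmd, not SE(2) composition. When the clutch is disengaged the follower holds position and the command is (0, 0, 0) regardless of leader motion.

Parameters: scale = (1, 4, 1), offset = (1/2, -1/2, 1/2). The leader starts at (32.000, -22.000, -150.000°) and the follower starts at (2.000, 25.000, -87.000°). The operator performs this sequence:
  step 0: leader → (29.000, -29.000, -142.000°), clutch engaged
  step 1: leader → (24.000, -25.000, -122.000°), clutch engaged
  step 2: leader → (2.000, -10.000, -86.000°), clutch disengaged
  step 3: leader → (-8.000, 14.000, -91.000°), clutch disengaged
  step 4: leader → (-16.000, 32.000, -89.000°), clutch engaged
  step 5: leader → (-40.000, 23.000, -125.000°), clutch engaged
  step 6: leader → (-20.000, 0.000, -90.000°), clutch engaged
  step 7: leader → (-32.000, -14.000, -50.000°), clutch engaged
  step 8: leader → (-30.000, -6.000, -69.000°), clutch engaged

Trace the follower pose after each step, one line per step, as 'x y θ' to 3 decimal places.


step 0: Δleader=(-3.000, -7.000, 8.000°), engaged; cmd=(-2.500, -28.500, 8.500°) → follower=(-0.500, -3.500, -78.500°)
step 1: Δleader=(-5.000, 4.000, 20.000°), engaged; cmd=(-4.500, 15.500, 20.500°) → follower=(-5.000, 12.000, -58.000°)
step 2: Δleader=(-22.000, 15.000, 36.000°), disengaged; cmd=(0,0,0) → follower holds at (-5.000, 12.000, -58.000°)
step 3: Δleader=(-10.000, 24.000, -5.000°), disengaged; cmd=(0,0,0) → follower holds at (-5.000, 12.000, -58.000°)
step 4: Δleader=(-8.000, 18.000, 2.000°), engaged; cmd=(-7.500, 71.500, 2.500°) → follower=(-12.500, 83.500, -55.500°)
step 5: Δleader=(-24.000, -9.000, -36.000°), engaged; cmd=(-23.500, -36.500, -35.500°) → follower=(-36.000, 47.000, -91.000°)
step 6: Δleader=(20.000, -23.000, 35.000°), engaged; cmd=(20.500, -92.500, 35.500°) → follower=(-15.500, -45.500, -55.500°)
step 7: Δleader=(-12.000, -14.000, 40.000°), engaged; cmd=(-11.500, -56.500, 40.500°) → follower=(-27.000, -102.000, -15.000°)
step 8: Δleader=(2.000, 8.000, -19.000°), engaged; cmd=(2.500, 31.500, -18.500°) → follower=(-24.500, -70.500, -33.500°)

-0.500 -3.500 -78.500
-5.000 12.000 -58.000
-5.000 12.000 -58.000
-5.000 12.000 -58.000
-12.500 83.500 -55.500
-36.000 47.000 -91.000
-15.500 -45.500 -55.500
-27.000 -102.000 -15.000
-24.500 -70.500 -33.500


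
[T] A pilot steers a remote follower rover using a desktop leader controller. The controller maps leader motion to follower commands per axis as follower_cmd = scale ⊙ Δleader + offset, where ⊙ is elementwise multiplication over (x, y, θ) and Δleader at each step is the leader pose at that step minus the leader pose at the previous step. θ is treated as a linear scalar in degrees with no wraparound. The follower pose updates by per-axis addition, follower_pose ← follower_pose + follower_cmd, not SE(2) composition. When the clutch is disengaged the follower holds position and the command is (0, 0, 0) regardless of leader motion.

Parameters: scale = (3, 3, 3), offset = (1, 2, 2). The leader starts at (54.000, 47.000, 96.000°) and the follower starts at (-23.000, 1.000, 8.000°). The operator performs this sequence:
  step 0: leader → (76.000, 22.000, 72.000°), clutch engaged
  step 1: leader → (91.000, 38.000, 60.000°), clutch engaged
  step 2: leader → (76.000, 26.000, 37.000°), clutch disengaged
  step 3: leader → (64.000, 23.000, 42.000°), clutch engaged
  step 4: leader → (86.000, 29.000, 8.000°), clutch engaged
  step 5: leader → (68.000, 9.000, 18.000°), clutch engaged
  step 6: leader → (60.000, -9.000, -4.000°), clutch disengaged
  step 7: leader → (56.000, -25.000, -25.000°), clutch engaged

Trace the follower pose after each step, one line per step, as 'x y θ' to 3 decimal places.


step 0: Δleader=(22.000, -25.000, -24.000°), engaged; cmd=(67.000, -73.000, -70.000°) → follower=(44.000, -72.000, -62.000°)
step 1: Δleader=(15.000, 16.000, -12.000°), engaged; cmd=(46.000, 50.000, -34.000°) → follower=(90.000, -22.000, -96.000°)
step 2: Δleader=(-15.000, -12.000, -23.000°), disengaged; cmd=(0,0,0) → follower holds at (90.000, -22.000, -96.000°)
step 3: Δleader=(-12.000, -3.000, 5.000°), engaged; cmd=(-35.000, -7.000, 17.000°) → follower=(55.000, -29.000, -79.000°)
step 4: Δleader=(22.000, 6.000, -34.000°), engaged; cmd=(67.000, 20.000, -100.000°) → follower=(122.000, -9.000, -179.000°)
step 5: Δleader=(-18.000, -20.000, 10.000°), engaged; cmd=(-53.000, -58.000, 32.000°) → follower=(69.000, -67.000, -147.000°)
step 6: Δleader=(-8.000, -18.000, -22.000°), disengaged; cmd=(0,0,0) → follower holds at (69.000, -67.000, -147.000°)
step 7: Δleader=(-4.000, -16.000, -21.000°), engaged; cmd=(-11.000, -46.000, -61.000°) → follower=(58.000, -113.000, -208.000°)

44.000 -72.000 -62.000
90.000 -22.000 -96.000
90.000 -22.000 -96.000
55.000 -29.000 -79.000
122.000 -9.000 -179.000
69.000 -67.000 -147.000
69.000 -67.000 -147.000
58.000 -113.000 -208.000


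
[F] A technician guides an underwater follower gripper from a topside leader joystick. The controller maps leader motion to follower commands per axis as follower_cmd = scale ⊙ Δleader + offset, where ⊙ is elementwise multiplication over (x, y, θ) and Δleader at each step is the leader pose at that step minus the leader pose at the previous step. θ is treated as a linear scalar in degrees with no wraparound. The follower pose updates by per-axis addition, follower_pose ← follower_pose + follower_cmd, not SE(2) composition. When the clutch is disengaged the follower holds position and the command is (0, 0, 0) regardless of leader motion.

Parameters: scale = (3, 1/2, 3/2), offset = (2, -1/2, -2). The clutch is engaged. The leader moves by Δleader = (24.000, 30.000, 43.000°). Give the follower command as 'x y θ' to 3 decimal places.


axis x: 3·24.000 + 2 = 74.000
axis y: 1/2·30.000 + -1/2 = 14.500
axis θ: 3/2·43.000 + -2 = 62.500

74.000 14.500 62.500


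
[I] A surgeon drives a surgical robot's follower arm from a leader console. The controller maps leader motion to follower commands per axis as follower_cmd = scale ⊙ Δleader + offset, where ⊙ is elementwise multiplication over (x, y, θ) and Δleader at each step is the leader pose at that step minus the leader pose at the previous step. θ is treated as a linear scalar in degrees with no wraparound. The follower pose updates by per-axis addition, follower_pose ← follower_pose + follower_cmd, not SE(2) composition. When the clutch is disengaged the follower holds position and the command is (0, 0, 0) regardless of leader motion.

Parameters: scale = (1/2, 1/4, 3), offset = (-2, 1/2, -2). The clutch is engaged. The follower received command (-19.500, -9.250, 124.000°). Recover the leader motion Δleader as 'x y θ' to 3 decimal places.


axis x: (-19.500 − -2) / (1/2) = -35.000
axis y: (-9.250 − 1/2) / (1/4) = -39.000
axis θ: (124.000 − -2) / (3) = 42.000

-35.000 -39.000 42.000


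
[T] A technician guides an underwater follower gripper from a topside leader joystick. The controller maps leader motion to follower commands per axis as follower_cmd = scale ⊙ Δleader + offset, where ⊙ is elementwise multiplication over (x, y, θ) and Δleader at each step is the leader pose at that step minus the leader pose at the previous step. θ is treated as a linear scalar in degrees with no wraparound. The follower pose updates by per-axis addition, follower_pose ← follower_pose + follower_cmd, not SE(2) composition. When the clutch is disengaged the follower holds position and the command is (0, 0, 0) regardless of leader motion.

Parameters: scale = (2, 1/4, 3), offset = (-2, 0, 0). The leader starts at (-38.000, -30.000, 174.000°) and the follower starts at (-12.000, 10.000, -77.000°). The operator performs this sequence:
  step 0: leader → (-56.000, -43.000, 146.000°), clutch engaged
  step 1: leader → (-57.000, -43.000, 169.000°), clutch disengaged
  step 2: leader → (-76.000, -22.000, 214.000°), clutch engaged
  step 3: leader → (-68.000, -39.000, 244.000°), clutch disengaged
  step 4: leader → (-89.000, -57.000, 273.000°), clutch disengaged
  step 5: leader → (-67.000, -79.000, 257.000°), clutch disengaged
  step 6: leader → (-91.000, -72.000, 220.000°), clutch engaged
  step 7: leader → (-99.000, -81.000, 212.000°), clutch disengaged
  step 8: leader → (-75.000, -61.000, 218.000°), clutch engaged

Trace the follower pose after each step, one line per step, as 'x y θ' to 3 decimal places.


step 0: Δleader=(-18.000, -13.000, -28.000°), engaged; cmd=(-38.000, -3.250, -84.000°) → follower=(-50.000, 6.750, -161.000°)
step 1: Δleader=(-1.000, 0.000, 23.000°), disengaged; cmd=(0,0,0) → follower holds at (-50.000, 6.750, -161.000°)
step 2: Δleader=(-19.000, 21.000, 45.000°), engaged; cmd=(-40.000, 5.250, 135.000°) → follower=(-90.000, 12.000, -26.000°)
step 3: Δleader=(8.000, -17.000, 30.000°), disengaged; cmd=(0,0,0) → follower holds at (-90.000, 12.000, -26.000°)
step 4: Δleader=(-21.000, -18.000, 29.000°), disengaged; cmd=(0,0,0) → follower holds at (-90.000, 12.000, -26.000°)
step 5: Δleader=(22.000, -22.000, -16.000°), disengaged; cmd=(0,0,0) → follower holds at (-90.000, 12.000, -26.000°)
step 6: Δleader=(-24.000, 7.000, -37.000°), engaged; cmd=(-50.000, 1.750, -111.000°) → follower=(-140.000, 13.750, -137.000°)
step 7: Δleader=(-8.000, -9.000, -8.000°), disengaged; cmd=(0,0,0) → follower holds at (-140.000, 13.750, -137.000°)
step 8: Δleader=(24.000, 20.000, 6.000°), engaged; cmd=(46.000, 5.000, 18.000°) → follower=(-94.000, 18.750, -119.000°)

-50.000 6.750 -161.000
-50.000 6.750 -161.000
-90.000 12.000 -26.000
-90.000 12.000 -26.000
-90.000 12.000 -26.000
-90.000 12.000 -26.000
-140.000 13.750 -137.000
-140.000 13.750 -137.000
-94.000 18.750 -119.000


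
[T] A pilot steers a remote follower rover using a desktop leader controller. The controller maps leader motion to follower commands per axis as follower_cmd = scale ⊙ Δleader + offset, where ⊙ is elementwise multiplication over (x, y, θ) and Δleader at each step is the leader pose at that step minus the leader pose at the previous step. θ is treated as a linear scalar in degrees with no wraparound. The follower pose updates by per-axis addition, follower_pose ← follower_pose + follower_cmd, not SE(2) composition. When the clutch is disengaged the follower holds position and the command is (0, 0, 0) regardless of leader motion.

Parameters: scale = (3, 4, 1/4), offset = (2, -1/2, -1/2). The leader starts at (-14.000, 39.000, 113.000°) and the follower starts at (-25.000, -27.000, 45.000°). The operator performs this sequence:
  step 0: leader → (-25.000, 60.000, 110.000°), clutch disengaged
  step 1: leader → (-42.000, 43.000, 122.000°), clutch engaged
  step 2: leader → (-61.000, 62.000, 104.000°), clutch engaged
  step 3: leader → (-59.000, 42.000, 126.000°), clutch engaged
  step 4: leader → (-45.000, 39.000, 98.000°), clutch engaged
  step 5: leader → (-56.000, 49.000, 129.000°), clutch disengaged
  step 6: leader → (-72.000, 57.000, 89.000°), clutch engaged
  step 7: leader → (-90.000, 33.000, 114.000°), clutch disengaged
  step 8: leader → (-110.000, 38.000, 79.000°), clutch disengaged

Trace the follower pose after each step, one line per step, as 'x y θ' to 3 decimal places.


step 0: Δleader=(-11.000, 21.000, -3.000°), disengaged; cmd=(0,0,0) → follower holds at (-25.000, -27.000, 45.000°)
step 1: Δleader=(-17.000, -17.000, 12.000°), engaged; cmd=(-49.000, -68.500, 2.500°) → follower=(-74.000, -95.500, 47.500°)
step 2: Δleader=(-19.000, 19.000, -18.000°), engaged; cmd=(-55.000, 75.500, -5.000°) → follower=(-129.000, -20.000, 42.500°)
step 3: Δleader=(2.000, -20.000, 22.000°), engaged; cmd=(8.000, -80.500, 5.000°) → follower=(-121.000, -100.500, 47.500°)
step 4: Δleader=(14.000, -3.000, -28.000°), engaged; cmd=(44.000, -12.500, -7.500°) → follower=(-77.000, -113.000, 40.000°)
step 5: Δleader=(-11.000, 10.000, 31.000°), disengaged; cmd=(0,0,0) → follower holds at (-77.000, -113.000, 40.000°)
step 6: Δleader=(-16.000, 8.000, -40.000°), engaged; cmd=(-46.000, 31.500, -10.500°) → follower=(-123.000, -81.500, 29.500°)
step 7: Δleader=(-18.000, -24.000, 25.000°), disengaged; cmd=(0,0,0) → follower holds at (-123.000, -81.500, 29.500°)
step 8: Δleader=(-20.000, 5.000, -35.000°), disengaged; cmd=(0,0,0) → follower holds at (-123.000, -81.500, 29.500°)

-25.000 -27.000 45.000
-74.000 -95.500 47.500
-129.000 -20.000 42.500
-121.000 -100.500 47.500
-77.000 -113.000 40.000
-77.000 -113.000 40.000
-123.000 -81.500 29.500
-123.000 -81.500 29.500
-123.000 -81.500 29.500


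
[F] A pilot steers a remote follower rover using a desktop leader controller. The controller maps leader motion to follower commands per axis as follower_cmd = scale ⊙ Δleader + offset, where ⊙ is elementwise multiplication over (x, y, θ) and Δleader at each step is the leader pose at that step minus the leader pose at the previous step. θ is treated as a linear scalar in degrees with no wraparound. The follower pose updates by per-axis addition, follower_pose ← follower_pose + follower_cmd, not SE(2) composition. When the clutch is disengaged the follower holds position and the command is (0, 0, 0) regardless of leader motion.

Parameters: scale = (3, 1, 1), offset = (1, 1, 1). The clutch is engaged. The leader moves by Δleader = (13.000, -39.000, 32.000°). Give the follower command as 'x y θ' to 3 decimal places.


40.000 -38.000 33.000

axis x: 3·13.000 + 1 = 40.000
axis y: 1·-39.000 + 1 = -38.000
axis θ: 1·32.000 + 1 = 33.000


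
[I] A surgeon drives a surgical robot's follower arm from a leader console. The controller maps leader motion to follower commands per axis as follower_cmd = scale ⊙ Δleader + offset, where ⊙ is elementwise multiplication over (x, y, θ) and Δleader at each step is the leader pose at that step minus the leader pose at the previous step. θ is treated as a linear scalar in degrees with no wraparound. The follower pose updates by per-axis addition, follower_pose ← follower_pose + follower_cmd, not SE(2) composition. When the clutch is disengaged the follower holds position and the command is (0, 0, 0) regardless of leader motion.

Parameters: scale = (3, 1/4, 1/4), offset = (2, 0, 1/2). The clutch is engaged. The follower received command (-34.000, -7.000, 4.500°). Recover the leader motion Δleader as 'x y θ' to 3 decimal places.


axis x: (-34.000 − 2) / (3) = -12.000
axis y: (-7.000 − 0) / (1/4) = -28.000
axis θ: (4.500 − 1/2) / (1/4) = 16.000

-12.000 -28.000 16.000


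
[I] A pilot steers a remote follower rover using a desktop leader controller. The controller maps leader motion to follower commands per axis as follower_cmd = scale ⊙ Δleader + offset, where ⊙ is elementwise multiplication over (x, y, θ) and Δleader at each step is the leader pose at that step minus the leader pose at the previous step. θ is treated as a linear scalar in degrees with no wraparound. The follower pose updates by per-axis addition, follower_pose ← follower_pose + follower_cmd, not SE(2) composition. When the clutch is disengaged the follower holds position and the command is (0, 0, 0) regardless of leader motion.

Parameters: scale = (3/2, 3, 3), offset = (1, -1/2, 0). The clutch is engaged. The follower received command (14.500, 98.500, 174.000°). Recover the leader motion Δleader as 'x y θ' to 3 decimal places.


axis x: (14.500 − 1) / (3/2) = 9.000
axis y: (98.500 − -1/2) / (3) = 33.000
axis θ: (174.000 − 0) / (3) = 58.000

9.000 33.000 58.000


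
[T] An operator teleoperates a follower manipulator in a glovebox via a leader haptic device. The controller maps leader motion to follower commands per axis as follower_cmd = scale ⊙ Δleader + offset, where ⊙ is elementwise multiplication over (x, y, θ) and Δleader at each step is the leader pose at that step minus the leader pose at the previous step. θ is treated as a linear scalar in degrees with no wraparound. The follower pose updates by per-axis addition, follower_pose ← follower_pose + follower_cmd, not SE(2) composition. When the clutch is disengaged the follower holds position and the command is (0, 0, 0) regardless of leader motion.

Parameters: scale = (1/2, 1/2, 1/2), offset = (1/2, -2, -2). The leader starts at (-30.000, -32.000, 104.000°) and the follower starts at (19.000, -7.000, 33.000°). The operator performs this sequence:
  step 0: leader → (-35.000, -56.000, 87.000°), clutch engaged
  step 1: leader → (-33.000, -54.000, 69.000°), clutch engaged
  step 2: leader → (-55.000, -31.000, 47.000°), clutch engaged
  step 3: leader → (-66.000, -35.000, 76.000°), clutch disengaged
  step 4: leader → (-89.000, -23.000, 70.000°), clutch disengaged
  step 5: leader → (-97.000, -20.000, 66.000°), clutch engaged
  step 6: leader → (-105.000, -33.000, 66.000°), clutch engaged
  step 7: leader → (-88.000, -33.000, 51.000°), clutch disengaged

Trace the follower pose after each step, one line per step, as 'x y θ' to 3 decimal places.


step 0: Δleader=(-5.000, -24.000, -17.000°), engaged; cmd=(-2.000, -14.000, -10.500°) → follower=(17.000, -21.000, 22.500°)
step 1: Δleader=(2.000, 2.000, -18.000°), engaged; cmd=(1.500, -1.000, -11.000°) → follower=(18.500, -22.000, 11.500°)
step 2: Δleader=(-22.000, 23.000, -22.000°), engaged; cmd=(-10.500, 9.500, -13.000°) → follower=(8.000, -12.500, -1.500°)
step 3: Δleader=(-11.000, -4.000, 29.000°), disengaged; cmd=(0,0,0) → follower holds at (8.000, -12.500, -1.500°)
step 4: Δleader=(-23.000, 12.000, -6.000°), disengaged; cmd=(0,0,0) → follower holds at (8.000, -12.500, -1.500°)
step 5: Δleader=(-8.000, 3.000, -4.000°), engaged; cmd=(-3.500, -0.500, -4.000°) → follower=(4.500, -13.000, -5.500°)
step 6: Δleader=(-8.000, -13.000, 0.000°), engaged; cmd=(-3.500, -8.500, -2.000°) → follower=(1.000, -21.500, -7.500°)
step 7: Δleader=(17.000, 0.000, -15.000°), disengaged; cmd=(0,0,0) → follower holds at (1.000, -21.500, -7.500°)

17.000 -21.000 22.500
18.500 -22.000 11.500
8.000 -12.500 -1.500
8.000 -12.500 -1.500
8.000 -12.500 -1.500
4.500 -13.000 -5.500
1.000 -21.500 -7.500
1.000 -21.500 -7.500


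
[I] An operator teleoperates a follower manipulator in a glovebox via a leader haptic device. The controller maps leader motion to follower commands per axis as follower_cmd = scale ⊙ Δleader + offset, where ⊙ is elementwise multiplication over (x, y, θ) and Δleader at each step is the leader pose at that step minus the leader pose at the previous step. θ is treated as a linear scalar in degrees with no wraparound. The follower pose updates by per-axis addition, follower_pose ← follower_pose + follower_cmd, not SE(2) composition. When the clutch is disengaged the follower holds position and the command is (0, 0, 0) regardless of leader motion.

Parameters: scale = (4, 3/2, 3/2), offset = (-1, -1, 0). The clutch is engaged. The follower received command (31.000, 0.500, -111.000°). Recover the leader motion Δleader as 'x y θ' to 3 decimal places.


axis x: (31.000 − -1) / (4) = 8.000
axis y: (0.500 − -1) / (3/2) = 1.000
axis θ: (-111.000 − 0) / (3/2) = -74.000

8.000 1.000 -74.000


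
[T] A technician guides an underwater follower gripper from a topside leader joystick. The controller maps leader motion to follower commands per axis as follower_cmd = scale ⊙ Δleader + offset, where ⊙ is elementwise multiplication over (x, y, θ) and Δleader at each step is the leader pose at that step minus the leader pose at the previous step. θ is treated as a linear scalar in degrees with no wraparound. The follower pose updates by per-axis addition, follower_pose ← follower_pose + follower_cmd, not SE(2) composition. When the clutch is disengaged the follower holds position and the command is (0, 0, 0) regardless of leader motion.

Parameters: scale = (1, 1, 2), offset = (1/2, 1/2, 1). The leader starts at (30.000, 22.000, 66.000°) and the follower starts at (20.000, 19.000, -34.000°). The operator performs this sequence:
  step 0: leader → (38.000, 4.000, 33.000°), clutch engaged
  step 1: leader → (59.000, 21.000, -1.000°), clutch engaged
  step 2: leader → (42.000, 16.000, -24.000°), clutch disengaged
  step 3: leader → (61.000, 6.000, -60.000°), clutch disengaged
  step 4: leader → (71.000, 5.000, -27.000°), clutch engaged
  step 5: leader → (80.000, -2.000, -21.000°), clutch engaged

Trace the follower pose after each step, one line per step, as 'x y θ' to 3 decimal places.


step 0: Δleader=(8.000, -18.000, -33.000°), engaged; cmd=(8.500, -17.500, -65.000°) → follower=(28.500, 1.500, -99.000°)
step 1: Δleader=(21.000, 17.000, -34.000°), engaged; cmd=(21.500, 17.500, -67.000°) → follower=(50.000, 19.000, -166.000°)
step 2: Δleader=(-17.000, -5.000, -23.000°), disengaged; cmd=(0,0,0) → follower holds at (50.000, 19.000, -166.000°)
step 3: Δleader=(19.000, -10.000, -36.000°), disengaged; cmd=(0,0,0) → follower holds at (50.000, 19.000, -166.000°)
step 4: Δleader=(10.000, -1.000, 33.000°), engaged; cmd=(10.500, -0.500, 67.000°) → follower=(60.500, 18.500, -99.000°)
step 5: Δleader=(9.000, -7.000, 6.000°), engaged; cmd=(9.500, -6.500, 13.000°) → follower=(70.000, 12.000, -86.000°)

28.500 1.500 -99.000
50.000 19.000 -166.000
50.000 19.000 -166.000
50.000 19.000 -166.000
60.500 18.500 -99.000
70.000 12.000 -86.000


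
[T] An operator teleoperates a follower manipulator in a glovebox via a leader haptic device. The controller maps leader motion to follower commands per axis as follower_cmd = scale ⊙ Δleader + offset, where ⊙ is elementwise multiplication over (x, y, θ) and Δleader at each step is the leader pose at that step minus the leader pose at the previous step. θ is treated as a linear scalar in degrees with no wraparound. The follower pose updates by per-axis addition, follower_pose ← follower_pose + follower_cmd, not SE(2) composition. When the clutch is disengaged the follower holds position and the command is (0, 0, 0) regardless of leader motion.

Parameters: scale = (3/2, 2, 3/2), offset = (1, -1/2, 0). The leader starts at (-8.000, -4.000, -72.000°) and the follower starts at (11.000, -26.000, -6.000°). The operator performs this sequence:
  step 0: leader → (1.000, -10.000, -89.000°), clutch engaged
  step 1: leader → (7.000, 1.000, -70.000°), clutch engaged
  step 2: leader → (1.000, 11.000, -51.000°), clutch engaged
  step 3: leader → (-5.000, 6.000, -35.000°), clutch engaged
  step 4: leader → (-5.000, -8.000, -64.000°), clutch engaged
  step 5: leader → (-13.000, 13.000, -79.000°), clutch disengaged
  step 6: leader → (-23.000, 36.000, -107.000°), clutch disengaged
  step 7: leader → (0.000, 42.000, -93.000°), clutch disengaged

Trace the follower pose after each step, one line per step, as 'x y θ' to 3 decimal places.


step 0: Δleader=(9.000, -6.000, -17.000°), engaged; cmd=(14.500, -12.500, -25.500°) → follower=(25.500, -38.500, -31.500°)
step 1: Δleader=(6.000, 11.000, 19.000°), engaged; cmd=(10.000, 21.500, 28.500°) → follower=(35.500, -17.000, -3.000°)
step 2: Δleader=(-6.000, 10.000, 19.000°), engaged; cmd=(-8.000, 19.500, 28.500°) → follower=(27.500, 2.500, 25.500°)
step 3: Δleader=(-6.000, -5.000, 16.000°), engaged; cmd=(-8.000, -10.500, 24.000°) → follower=(19.500, -8.000, 49.500°)
step 4: Δleader=(0.000, -14.000, -29.000°), engaged; cmd=(1.000, -28.500, -43.500°) → follower=(20.500, -36.500, 6.000°)
step 5: Δleader=(-8.000, 21.000, -15.000°), disengaged; cmd=(0,0,0) → follower holds at (20.500, -36.500, 6.000°)
step 6: Δleader=(-10.000, 23.000, -28.000°), disengaged; cmd=(0,0,0) → follower holds at (20.500, -36.500, 6.000°)
step 7: Δleader=(23.000, 6.000, 14.000°), disengaged; cmd=(0,0,0) → follower holds at (20.500, -36.500, 6.000°)

25.500 -38.500 -31.500
35.500 -17.000 -3.000
27.500 2.500 25.500
19.500 -8.000 49.500
20.500 -36.500 6.000
20.500 -36.500 6.000
20.500 -36.500 6.000
20.500 -36.500 6.000


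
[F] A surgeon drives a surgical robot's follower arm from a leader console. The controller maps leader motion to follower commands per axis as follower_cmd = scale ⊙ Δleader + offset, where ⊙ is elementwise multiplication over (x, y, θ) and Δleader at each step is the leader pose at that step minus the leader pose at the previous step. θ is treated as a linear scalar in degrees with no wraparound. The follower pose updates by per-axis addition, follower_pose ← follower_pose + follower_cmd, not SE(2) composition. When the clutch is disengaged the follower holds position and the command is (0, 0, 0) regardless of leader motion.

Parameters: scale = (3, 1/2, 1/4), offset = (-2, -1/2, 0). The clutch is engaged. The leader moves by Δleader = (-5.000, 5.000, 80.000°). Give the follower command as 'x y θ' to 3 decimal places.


axis x: 3·-5.000 + -2 = -17.000
axis y: 1/2·5.000 + -1/2 = 2.000
axis θ: 1/4·80.000 + 0 = 20.000

-17.000 2.000 20.000


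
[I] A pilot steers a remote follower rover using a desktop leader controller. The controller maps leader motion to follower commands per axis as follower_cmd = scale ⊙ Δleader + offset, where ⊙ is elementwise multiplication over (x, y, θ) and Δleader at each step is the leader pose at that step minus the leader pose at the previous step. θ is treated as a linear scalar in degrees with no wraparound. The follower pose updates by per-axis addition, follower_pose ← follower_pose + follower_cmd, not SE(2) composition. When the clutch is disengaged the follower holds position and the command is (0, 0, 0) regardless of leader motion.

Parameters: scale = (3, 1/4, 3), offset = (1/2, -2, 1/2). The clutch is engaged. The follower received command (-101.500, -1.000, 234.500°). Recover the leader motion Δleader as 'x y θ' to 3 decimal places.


-34.000 4.000 78.000

axis x: (-101.500 − 1/2) / (3) = -34.000
axis y: (-1.000 − -2) / (1/4) = 4.000
axis θ: (234.500 − 1/2) / (3) = 78.000


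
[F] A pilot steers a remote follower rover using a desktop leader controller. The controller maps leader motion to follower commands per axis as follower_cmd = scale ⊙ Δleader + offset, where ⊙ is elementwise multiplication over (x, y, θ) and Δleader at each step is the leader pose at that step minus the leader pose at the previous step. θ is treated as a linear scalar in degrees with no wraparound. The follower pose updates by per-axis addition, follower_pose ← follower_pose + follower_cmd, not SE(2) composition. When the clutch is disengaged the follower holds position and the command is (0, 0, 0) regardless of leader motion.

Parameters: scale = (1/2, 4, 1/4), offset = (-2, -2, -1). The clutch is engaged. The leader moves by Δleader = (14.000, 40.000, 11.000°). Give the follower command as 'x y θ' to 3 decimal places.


5.000 158.000 1.750

axis x: 1/2·14.000 + -2 = 5.000
axis y: 4·40.000 + -2 = 158.000
axis θ: 1/4·11.000 + -1 = 1.750


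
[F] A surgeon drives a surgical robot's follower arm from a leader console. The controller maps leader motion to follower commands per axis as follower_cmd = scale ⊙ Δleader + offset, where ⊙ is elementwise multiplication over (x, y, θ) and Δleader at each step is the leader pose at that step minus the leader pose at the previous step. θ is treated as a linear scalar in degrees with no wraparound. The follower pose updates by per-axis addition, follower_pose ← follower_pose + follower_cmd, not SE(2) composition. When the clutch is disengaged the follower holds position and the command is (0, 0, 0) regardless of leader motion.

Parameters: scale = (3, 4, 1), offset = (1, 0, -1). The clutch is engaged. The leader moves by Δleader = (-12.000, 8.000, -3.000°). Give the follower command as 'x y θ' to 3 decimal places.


axis x: 3·-12.000 + 1 = -35.000
axis y: 4·8.000 + 0 = 32.000
axis θ: 1·-3.000 + -1 = -4.000

-35.000 32.000 -4.000


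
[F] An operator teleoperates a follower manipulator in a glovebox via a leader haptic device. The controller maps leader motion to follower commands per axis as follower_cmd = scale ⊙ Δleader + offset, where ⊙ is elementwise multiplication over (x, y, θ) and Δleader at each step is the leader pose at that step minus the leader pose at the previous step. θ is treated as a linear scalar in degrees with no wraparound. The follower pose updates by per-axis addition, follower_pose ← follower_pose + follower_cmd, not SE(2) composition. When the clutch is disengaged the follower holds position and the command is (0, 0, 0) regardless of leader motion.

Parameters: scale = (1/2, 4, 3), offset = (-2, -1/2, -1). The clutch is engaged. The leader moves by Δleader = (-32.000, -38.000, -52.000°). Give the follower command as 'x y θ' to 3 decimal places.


-18.000 -152.500 -157.000

axis x: 1/2·-32.000 + -2 = -18.000
axis y: 4·-38.000 + -1/2 = -152.500
axis θ: 3·-52.000 + -1 = -157.000


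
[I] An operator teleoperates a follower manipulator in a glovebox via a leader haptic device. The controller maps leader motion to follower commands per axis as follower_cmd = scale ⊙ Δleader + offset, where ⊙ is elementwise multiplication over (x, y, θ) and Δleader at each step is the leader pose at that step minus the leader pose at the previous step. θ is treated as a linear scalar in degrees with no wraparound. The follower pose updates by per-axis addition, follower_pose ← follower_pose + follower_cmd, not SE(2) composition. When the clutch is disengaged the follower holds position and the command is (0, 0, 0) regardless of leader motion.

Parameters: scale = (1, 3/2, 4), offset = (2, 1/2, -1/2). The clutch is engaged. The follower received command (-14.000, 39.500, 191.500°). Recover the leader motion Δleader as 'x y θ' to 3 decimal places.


axis x: (-14.000 − 2) / (1) = -16.000
axis y: (39.500 − 1/2) / (3/2) = 26.000
axis θ: (191.500 − -1/2) / (4) = 48.000

-16.000 26.000 48.000


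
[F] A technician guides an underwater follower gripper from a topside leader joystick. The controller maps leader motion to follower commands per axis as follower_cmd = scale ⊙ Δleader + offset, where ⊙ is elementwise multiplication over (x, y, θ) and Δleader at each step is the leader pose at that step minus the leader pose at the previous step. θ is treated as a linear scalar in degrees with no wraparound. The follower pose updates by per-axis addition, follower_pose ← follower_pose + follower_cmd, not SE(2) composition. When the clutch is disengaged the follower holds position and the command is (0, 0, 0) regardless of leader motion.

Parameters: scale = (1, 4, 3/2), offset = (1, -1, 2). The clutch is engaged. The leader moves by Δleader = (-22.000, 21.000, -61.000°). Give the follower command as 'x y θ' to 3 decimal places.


axis x: 1·-22.000 + 1 = -21.000
axis y: 4·21.000 + -1 = 83.000
axis θ: 3/2·-61.000 + 2 = -89.500

-21.000 83.000 -89.500


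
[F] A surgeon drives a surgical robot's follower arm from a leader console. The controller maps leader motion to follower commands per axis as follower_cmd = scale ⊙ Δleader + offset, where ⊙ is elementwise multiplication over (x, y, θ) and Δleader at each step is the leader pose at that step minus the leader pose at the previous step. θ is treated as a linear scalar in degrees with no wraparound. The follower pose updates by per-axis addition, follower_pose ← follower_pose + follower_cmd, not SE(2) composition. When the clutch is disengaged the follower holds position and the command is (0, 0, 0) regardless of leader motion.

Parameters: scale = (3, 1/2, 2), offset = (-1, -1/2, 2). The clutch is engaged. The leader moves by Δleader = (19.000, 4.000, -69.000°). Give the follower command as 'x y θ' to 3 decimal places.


56.000 1.500 -136.000

axis x: 3·19.000 + -1 = 56.000
axis y: 1/2·4.000 + -1/2 = 1.500
axis θ: 2·-69.000 + 2 = -136.000


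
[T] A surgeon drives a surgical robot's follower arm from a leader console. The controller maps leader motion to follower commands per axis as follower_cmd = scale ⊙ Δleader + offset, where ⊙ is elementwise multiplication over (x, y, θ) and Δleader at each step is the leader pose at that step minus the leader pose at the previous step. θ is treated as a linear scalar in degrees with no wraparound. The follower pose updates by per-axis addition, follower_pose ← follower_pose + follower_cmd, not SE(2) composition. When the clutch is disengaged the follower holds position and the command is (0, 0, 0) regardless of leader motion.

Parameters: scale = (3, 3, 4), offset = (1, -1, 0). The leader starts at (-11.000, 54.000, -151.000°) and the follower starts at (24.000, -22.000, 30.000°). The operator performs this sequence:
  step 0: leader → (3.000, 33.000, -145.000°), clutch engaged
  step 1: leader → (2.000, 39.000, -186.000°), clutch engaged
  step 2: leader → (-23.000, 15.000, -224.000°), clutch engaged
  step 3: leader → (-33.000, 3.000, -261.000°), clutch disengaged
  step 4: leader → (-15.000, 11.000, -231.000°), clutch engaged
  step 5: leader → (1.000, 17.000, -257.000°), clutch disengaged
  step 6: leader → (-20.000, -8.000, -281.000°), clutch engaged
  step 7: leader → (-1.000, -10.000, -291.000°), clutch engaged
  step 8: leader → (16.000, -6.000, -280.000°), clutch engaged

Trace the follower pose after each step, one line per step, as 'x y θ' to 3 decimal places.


step 0: Δleader=(14.000, -21.000, 6.000°), engaged; cmd=(43.000, -64.000, 24.000°) → follower=(67.000, -86.000, 54.000°)
step 1: Δleader=(-1.000, 6.000, -41.000°), engaged; cmd=(-2.000, 17.000, -164.000°) → follower=(65.000, -69.000, -110.000°)
step 2: Δleader=(-25.000, -24.000, -38.000°), engaged; cmd=(-74.000, -73.000, -152.000°) → follower=(-9.000, -142.000, -262.000°)
step 3: Δleader=(-10.000, -12.000, -37.000°), disengaged; cmd=(0,0,0) → follower holds at (-9.000, -142.000, -262.000°)
step 4: Δleader=(18.000, 8.000, 30.000°), engaged; cmd=(55.000, 23.000, 120.000°) → follower=(46.000, -119.000, -142.000°)
step 5: Δleader=(16.000, 6.000, -26.000°), disengaged; cmd=(0,0,0) → follower holds at (46.000, -119.000, -142.000°)
step 6: Δleader=(-21.000, -25.000, -24.000°), engaged; cmd=(-62.000, -76.000, -96.000°) → follower=(-16.000, -195.000, -238.000°)
step 7: Δleader=(19.000, -2.000, -10.000°), engaged; cmd=(58.000, -7.000, -40.000°) → follower=(42.000, -202.000, -278.000°)
step 8: Δleader=(17.000, 4.000, 11.000°), engaged; cmd=(52.000, 11.000, 44.000°) → follower=(94.000, -191.000, -234.000°)

67.000 -86.000 54.000
65.000 -69.000 -110.000
-9.000 -142.000 -262.000
-9.000 -142.000 -262.000
46.000 -119.000 -142.000
46.000 -119.000 -142.000
-16.000 -195.000 -238.000
42.000 -202.000 -278.000
94.000 -191.000 -234.000


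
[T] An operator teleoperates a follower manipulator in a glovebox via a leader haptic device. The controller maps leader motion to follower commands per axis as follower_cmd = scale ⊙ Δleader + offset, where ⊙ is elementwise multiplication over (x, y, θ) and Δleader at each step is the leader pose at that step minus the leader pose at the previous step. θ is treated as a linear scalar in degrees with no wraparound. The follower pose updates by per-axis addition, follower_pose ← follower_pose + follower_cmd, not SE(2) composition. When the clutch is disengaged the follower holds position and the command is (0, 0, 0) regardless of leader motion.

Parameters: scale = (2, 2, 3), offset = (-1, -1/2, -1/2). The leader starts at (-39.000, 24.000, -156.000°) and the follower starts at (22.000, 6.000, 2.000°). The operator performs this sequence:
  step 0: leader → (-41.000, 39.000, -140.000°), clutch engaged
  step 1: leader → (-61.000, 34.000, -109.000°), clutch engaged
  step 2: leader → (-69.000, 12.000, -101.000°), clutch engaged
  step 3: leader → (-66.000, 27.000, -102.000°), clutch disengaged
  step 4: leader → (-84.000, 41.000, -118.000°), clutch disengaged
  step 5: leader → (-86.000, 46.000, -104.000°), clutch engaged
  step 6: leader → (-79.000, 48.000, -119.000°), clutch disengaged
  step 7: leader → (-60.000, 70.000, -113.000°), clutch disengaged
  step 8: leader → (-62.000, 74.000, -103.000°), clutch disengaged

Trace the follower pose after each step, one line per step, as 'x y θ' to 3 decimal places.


step 0: Δleader=(-2.000, 15.000, 16.000°), engaged; cmd=(-5.000, 29.500, 47.500°) → follower=(17.000, 35.500, 49.500°)
step 1: Δleader=(-20.000, -5.000, 31.000°), engaged; cmd=(-41.000, -10.500, 92.500°) → follower=(-24.000, 25.000, 142.000°)
step 2: Δleader=(-8.000, -22.000, 8.000°), engaged; cmd=(-17.000, -44.500, 23.500°) → follower=(-41.000, -19.500, 165.500°)
step 3: Δleader=(3.000, 15.000, -1.000°), disengaged; cmd=(0,0,0) → follower holds at (-41.000, -19.500, 165.500°)
step 4: Δleader=(-18.000, 14.000, -16.000°), disengaged; cmd=(0,0,0) → follower holds at (-41.000, -19.500, 165.500°)
step 5: Δleader=(-2.000, 5.000, 14.000°), engaged; cmd=(-5.000, 9.500, 41.500°) → follower=(-46.000, -10.000, 207.000°)
step 6: Δleader=(7.000, 2.000, -15.000°), disengaged; cmd=(0,0,0) → follower holds at (-46.000, -10.000, 207.000°)
step 7: Δleader=(19.000, 22.000, 6.000°), disengaged; cmd=(0,0,0) → follower holds at (-46.000, -10.000, 207.000°)
step 8: Δleader=(-2.000, 4.000, 10.000°), disengaged; cmd=(0,0,0) → follower holds at (-46.000, -10.000, 207.000°)

17.000 35.500 49.500
-24.000 25.000 142.000
-41.000 -19.500 165.500
-41.000 -19.500 165.500
-41.000 -19.500 165.500
-46.000 -10.000 207.000
-46.000 -10.000 207.000
-46.000 -10.000 207.000
-46.000 -10.000 207.000


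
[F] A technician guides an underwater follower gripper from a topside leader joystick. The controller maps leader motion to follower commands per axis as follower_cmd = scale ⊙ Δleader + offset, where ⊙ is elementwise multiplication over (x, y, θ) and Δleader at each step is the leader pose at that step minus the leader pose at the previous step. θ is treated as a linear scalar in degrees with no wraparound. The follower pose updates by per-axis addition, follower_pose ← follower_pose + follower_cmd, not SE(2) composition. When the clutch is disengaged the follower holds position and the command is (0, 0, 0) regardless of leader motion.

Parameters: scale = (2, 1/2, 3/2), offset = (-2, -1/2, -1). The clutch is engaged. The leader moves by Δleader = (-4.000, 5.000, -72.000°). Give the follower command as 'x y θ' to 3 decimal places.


axis x: 2·-4.000 + -2 = -10.000
axis y: 1/2·5.000 + -1/2 = 2.000
axis θ: 3/2·-72.000 + -1 = -109.000

-10.000 2.000 -109.000


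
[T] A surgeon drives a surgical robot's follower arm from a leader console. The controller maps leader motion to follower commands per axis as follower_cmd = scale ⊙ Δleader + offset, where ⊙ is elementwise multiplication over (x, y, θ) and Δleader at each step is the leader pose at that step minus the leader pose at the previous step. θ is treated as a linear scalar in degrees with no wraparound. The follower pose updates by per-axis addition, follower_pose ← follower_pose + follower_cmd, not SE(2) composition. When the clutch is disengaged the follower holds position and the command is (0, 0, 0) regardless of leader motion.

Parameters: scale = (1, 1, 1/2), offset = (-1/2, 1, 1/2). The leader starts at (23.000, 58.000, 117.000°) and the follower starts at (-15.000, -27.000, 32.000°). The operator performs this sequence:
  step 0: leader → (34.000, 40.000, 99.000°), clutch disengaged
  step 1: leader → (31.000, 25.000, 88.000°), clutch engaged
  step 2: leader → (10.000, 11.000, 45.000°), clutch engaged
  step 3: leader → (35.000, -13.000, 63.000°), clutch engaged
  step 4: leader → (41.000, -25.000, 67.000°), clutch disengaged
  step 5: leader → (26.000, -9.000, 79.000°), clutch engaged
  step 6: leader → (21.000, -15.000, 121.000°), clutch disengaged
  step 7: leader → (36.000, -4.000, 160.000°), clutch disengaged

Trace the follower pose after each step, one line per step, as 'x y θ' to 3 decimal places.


step 0: Δleader=(11.000, -18.000, -18.000°), disengaged; cmd=(0,0,0) → follower holds at (-15.000, -27.000, 32.000°)
step 1: Δleader=(-3.000, -15.000, -11.000°), engaged; cmd=(-3.500, -14.000, -5.000°) → follower=(-18.500, -41.000, 27.000°)
step 2: Δleader=(-21.000, -14.000, -43.000°), engaged; cmd=(-21.500, -13.000, -21.000°) → follower=(-40.000, -54.000, 6.000°)
step 3: Δleader=(25.000, -24.000, 18.000°), engaged; cmd=(24.500, -23.000, 9.500°) → follower=(-15.500, -77.000, 15.500°)
step 4: Δleader=(6.000, -12.000, 4.000°), disengaged; cmd=(0,0,0) → follower holds at (-15.500, -77.000, 15.500°)
step 5: Δleader=(-15.000, 16.000, 12.000°), engaged; cmd=(-15.500, 17.000, 6.500°) → follower=(-31.000, -60.000, 22.000°)
step 6: Δleader=(-5.000, -6.000, 42.000°), disengaged; cmd=(0,0,0) → follower holds at (-31.000, -60.000, 22.000°)
step 7: Δleader=(15.000, 11.000, 39.000°), disengaged; cmd=(0,0,0) → follower holds at (-31.000, -60.000, 22.000°)

-15.000 -27.000 32.000
-18.500 -41.000 27.000
-40.000 -54.000 6.000
-15.500 -77.000 15.500
-15.500 -77.000 15.500
-31.000 -60.000 22.000
-31.000 -60.000 22.000
-31.000 -60.000 22.000
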